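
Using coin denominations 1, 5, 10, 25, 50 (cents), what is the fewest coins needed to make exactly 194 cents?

Greedy: take as many of the largest coin as possible, then repeat with the remainder.
194 − 3×50→44 − 1×25→19 − 1×10→9 − 1×5→4 − 4×1→0
Total coins = 3 + 1 + 1 + 1 + 4 = 10

10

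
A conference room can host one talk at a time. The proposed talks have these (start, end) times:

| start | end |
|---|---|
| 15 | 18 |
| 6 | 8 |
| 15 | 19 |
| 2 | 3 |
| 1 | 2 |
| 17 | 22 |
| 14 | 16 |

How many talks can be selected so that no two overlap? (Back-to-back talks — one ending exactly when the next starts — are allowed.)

Order by finish time; keep every interval that doesn't clash with the previous kept one.
Sorted by end: (1,2)  (2,3)  (6,8)  (14,16)  (15,18)  (15,19)  (17,22)
take (1,2); take (2,3); take (6,8); take (14,16); skip (15,18); take (17,22).
Selected 5 talks.

5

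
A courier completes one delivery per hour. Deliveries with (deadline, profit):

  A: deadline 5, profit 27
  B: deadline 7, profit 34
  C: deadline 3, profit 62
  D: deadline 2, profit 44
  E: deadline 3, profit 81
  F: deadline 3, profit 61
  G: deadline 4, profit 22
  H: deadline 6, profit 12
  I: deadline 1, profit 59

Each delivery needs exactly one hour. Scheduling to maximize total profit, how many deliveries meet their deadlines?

7

Profit order: E=81 C=62 F=61 I=59 D=44 B=34 A=27 G=22 H=12
Assign: E→slot 3, C→slot 2, F→slot 1, I skipped, D skipped, B→slot 7, A→slot 5, G→slot 4, H→slot 6.
Slots: [1:F] [2:C] [3:E] [4:G] [5:A] [6:H] [7:B]
7 of 9 scheduled.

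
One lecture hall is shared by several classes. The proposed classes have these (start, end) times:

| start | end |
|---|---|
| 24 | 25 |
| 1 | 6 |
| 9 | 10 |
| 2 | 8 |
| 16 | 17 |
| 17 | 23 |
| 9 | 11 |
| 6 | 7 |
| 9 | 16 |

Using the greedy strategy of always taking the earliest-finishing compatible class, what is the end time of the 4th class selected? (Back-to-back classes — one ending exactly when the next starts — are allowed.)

Sort by end time and greedily take each interval whose start is ≥ the last chosen end.
By end time: (1,6), (6,7), (2,8), (9,10), (9,11), (9,16), (16,17), (17,23), (24,25).
Pick (1,6); next start ≥ 6 → (6,7); next start ≥ 7 → (9,10); next start ≥ 10 → (16,17); next start ≥ 17 → (17,23); next start ≥ 23 → (24,25).
Selected: (1,6) (6,7) (9,10) (16,17) (17,23) (24,25)

17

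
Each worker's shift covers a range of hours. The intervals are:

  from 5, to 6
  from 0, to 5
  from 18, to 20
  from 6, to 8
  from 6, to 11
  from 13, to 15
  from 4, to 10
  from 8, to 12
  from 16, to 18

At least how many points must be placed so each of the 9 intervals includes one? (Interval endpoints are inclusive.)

By right end: [0,5]  [5,6]  [6,8]  [4,10]  [6,11]  [8,12]  [13,15]  [16,18]  [18,20]
[0,5] uncovered → point at 5; [6,8] uncovered → point at 8; [13,15] uncovered → point at 15; [16,18] uncovered → point at 18.
Points: 5, 8, 15, 18 (4 total).

4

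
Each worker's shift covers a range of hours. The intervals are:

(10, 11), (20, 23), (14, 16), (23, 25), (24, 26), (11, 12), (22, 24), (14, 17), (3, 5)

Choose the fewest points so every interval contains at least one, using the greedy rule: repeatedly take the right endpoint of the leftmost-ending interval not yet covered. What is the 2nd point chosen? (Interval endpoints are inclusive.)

Sort by right endpoint; whenever an interval is uncovered, place a point at its right end.
Sorted: [3,5] [10,11] [11,12] [14,16] [14,17] [20,23] [22,24] [23,25] [24,26]
{[3,5]} hit by 5; {[10,11],[11,12]} hit by 11; {[14,16],[14,17]} hit by 16; {[20,23],[22,24],[23,25]} hit by 23; {[24,26]} hit by 26.
Points: 5, 11, 16, 23, 26 (5 total).

11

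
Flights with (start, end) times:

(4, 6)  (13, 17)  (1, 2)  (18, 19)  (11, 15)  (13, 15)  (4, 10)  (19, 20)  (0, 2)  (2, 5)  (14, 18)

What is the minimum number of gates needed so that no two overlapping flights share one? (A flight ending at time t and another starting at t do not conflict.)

Events (time:±→running): 0:+→1 1:+→2 2:-→1 2:-→0 2:+→1 4:+→2 4:+→3 5:-→2 6:-→1 10:-→0 11:+→1 13:+→2 13:+→3 14:+→4 … peak 4.

4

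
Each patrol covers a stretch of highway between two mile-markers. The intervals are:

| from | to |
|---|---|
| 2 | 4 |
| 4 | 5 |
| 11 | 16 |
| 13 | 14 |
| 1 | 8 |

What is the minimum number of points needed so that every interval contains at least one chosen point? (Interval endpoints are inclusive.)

By right end: [2,4]  [4,5]  [1,8]  [13,14]  [11,16]
[2,4] uncovered → point at 4; [13,14] uncovered → point at 14.
Points: 4, 14 (2 total).

2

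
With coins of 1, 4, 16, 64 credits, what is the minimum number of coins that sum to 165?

6

165 − 2×64→37 − 2×16→5 − 1×4→1 − 1×1→0
Total coins = 2 + 2 + 1 + 1 = 6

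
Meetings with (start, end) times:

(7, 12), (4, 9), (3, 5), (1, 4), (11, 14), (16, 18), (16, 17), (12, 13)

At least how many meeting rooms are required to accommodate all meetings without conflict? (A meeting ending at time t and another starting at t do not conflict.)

2

Count concurrent intervals with a sweep; the peak is the room count.
Events (time:±→running): 1:+→1 3:+→2 … peak 2.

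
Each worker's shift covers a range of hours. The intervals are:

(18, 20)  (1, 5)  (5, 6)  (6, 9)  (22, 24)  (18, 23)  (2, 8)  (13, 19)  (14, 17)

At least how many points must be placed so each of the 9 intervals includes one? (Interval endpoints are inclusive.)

Sorted: [1,5] [5,6] [2,8] [6,9] [14,17] [13,19] [18,20] [18,23] [22,24]
{[1,5],[5,6],[2,8]} hit by 5; {[6,9]} hit by 9; {[14,17],[13,19]} hit by 17; {[18,20],[18,23]} hit by 20; {[22,24]} hit by 24.
Points: 5, 9, 17, 20, 24 (5 total).

5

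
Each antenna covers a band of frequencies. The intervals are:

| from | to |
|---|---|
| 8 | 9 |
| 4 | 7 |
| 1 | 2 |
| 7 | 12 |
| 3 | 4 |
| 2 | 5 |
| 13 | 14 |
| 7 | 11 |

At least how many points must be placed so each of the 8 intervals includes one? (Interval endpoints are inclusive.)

By right end: [1,2]  [3,4]  [2,5]  [4,7]  [8,9]  [7,11]  [7,12]  [13,14]
[1,2] uncovered → point at 2; [3,4] uncovered → point at 4; [8,9] uncovered → point at 9; [13,14] uncovered → point at 14.
Points: 2, 4, 9, 14 (4 total).

4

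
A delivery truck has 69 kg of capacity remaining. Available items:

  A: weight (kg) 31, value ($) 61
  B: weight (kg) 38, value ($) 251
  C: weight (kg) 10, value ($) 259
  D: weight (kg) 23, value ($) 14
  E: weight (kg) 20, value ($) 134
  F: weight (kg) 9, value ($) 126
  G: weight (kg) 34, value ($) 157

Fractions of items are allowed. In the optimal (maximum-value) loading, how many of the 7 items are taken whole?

3

Greedy by value/weight ratio, highest first.
Ratios (sorted): C 25.90, F 14.00, E 6.70, B 6.61, G 4.62, A 1.97, D 0.61
take C (10 @ 259); take F (9 @ 126); take E (20 @ 134); take 30/38 of B → 198.16. Capacity used 69/69.
3 item(s) taken whole; one partial (take 30/38 of B).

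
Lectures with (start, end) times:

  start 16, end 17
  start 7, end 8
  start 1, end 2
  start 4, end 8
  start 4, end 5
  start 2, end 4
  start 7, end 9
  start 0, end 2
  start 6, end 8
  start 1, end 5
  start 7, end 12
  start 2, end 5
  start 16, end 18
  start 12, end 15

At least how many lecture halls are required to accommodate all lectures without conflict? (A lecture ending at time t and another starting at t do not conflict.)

Events (time:±→running): 0:+→1 1:+→2 1:+→3 2:-→2 2:-→1 2:+→2 2:+→3 4:-→2 4:+→3 4:+→4 5:-→3 5:-→2 5:-→1 6:+→2 7:+→3 7:+→4 7:+→5 … peak 5.

5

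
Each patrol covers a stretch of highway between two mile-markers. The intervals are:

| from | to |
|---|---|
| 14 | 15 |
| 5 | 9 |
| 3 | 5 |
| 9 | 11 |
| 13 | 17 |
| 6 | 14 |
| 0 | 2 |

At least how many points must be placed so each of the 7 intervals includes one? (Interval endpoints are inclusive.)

4

Process intervals by earliest right end; each time one isn't hit yet, stab at its right endpoint.
Sorted: [0,2] [3,5] [5,9] [9,11] [6,14] [14,15] [13,17]
{[0,2]} hit by 2; {[3,5],[5,9]} hit by 5; {[9,11],[6,14]} hit by 11; {[14,15],[13,17]} hit by 15.
Points: 2, 5, 11, 15 (4 total).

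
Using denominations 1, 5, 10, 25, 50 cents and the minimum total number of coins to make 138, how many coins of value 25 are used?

1

138 = 2×50 + 1×25 + 1×10 + 3×1
Count of 25: 1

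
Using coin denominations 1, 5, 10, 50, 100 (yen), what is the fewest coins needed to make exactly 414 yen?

Use the largest denomination that fits, subtract, and repeat.
414 = 4×100 + 1×10 + 4×1
Total coins = 4 + 1 + 4 = 9

9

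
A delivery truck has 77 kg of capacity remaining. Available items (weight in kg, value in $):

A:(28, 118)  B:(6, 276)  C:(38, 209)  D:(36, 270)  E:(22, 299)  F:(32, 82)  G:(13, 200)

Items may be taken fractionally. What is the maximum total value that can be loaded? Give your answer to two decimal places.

1045.00

Order: B (276/6=46.00) > G (200/13=15.38) > E (299/22=13.59) > D (270/36=7.50) > C (209/38=5.50) > A (118/28=4.21) > F (82/32=2.56)
Fill: take B (6 @ 276) → take G (13 @ 200) → take E (22 @ 299) → take D (36 @ 270); 77/77 used.
Total value = 1045.00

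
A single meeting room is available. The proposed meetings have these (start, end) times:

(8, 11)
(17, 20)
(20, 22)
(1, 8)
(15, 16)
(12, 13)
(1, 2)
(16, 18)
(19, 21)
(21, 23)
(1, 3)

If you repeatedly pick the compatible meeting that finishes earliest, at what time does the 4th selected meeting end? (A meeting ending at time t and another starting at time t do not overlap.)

16

By end time: (1,2), (1,3), (1,8), (8,11), (12,13), (15,16), (16,18), (17,20), (19,21), (20,22), (21,23).
Pick (1,2); next start ≥ 2 → (8,11); next start ≥ 11 → (12,13); next start ≥ 13 → (15,16); next start ≥ 16 → (16,18); next start ≥ 18 → (19,21); next start ≥ 21 → (21,23).
Selected: (1,2) (8,11) (12,13) (15,16) (16,18) (19,21) (21,23)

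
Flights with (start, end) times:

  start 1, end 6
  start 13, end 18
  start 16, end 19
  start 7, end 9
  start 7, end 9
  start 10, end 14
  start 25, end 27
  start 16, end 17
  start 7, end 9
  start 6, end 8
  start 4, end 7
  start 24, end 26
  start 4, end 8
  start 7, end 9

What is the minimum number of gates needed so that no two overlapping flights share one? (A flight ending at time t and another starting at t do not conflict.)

Events (time:±→running): 1:+→1 4:+→2 4:+→3 6:-→2 6:+→3 7:-→2 7:+→3 7:+→4 7:+→5 7:+→6 … peak 6.

6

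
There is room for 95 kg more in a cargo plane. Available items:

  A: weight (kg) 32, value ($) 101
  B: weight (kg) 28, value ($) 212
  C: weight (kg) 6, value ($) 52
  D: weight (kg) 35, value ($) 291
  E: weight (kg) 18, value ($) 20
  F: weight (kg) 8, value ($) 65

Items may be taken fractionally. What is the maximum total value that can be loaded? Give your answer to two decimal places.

Greedy by value/weight ratio, highest first.
Order: C (52/6=8.67) > D (291/35=8.31) > F (65/8=8.12) > B (212/28=7.57) > A (101/32=3.16) > E (20/18=1.11)
Fill: take C (6 @ 52) → take D (35 @ 291) → take F (8 @ 65) → take B (28 @ 212) → take 18/32 of A → 56.81; 95/95 used.
Total value = 676.81

676.81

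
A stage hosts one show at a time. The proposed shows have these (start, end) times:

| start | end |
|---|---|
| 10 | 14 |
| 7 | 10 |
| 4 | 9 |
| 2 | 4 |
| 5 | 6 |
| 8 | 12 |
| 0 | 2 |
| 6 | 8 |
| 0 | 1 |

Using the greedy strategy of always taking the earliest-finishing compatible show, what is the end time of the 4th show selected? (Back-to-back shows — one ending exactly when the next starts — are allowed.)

8

Sorted by end: (0,1)  (0,2)  (2,4)  (5,6)  (6,8)  (4,9)  (7,10)  (8,12)  (10,14)
take (0,1); take (2,4); take (5,6); take (6,8); skip (7,10); take (8,12).
Selected: (0,1) (2,4) (5,6) (6,8) (8,12)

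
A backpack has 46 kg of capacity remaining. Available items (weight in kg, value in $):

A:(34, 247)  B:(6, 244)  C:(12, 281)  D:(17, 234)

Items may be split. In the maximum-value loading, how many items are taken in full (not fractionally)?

Greedy by value/weight ratio, highest first.
Order: B (244/6=40.67) > C (281/12=23.42) > D (234/17=13.76) > A (247/34=7.26)
Fill: take B (6 @ 244) → take C (12 @ 281) → take D (17 @ 234) → take 11/34 of A → 79.91; 46/46 used.
3 item(s) taken whole; one partial (take 11/34 of A).

3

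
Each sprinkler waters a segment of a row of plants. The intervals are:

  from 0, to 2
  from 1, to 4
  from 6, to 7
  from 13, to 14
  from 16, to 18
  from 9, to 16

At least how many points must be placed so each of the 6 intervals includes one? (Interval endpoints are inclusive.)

4

Process intervals by earliest right end; each time one isn't hit yet, stab at its right endpoint.
By right end: [0,2]  [1,4]  [6,7]  [13,14]  [9,16]  [16,18]
[0,2] uncovered → point at 2; [6,7] uncovered → point at 7; [13,14] uncovered → point at 14; [16,18] uncovered → point at 18.
Points: 2, 7, 14, 18 (4 total).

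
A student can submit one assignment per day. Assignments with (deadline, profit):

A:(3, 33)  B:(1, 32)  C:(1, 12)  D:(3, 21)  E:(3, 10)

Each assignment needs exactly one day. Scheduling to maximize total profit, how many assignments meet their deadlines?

3

Take jobs in profit order; each goes to the latest open slot no later than its deadline.
By profit: A(d3,33), B(d1,32), D(d3,21), C(d1,12), E(d3,10)
A→slot 3; B→slot 1; D→slot 2; C skipped; E skipped.
3 of 5 scheduled.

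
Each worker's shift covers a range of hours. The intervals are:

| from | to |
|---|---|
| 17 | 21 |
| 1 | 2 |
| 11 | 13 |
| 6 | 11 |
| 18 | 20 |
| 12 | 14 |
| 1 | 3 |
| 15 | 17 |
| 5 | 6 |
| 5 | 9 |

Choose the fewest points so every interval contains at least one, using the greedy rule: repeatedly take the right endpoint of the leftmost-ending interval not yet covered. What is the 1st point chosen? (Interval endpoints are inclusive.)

Sorted: [1,2] [1,3] [5,6] [5,9] [6,11] [11,13] [12,14] [15,17] [18,20] [17,21]
{[1,2],[1,3]} hit by 2; {[5,6],[5,9],[6,11]} hit by 6; {[11,13],[12,14]} hit by 13; {[15,17]} hit by 17; {[18,20],[17,21]} hit by 20.
Points: 2, 6, 13, 17, 20 (5 total).

2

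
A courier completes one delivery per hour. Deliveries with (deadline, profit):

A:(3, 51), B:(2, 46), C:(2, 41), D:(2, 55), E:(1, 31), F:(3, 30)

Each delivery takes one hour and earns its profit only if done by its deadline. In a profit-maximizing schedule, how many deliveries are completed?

3

Sort by profit descending; place each in the latest free slot ≤ its deadline.
Profit order: D=55 A=51 B=46 C=41 E=31 F=30
Assign: D→slot 2, A→slot 3, B→slot 1, C skipped, E skipped, F skipped.
Slots: [1:B] [2:D] [3:A]
3 of 6 scheduled.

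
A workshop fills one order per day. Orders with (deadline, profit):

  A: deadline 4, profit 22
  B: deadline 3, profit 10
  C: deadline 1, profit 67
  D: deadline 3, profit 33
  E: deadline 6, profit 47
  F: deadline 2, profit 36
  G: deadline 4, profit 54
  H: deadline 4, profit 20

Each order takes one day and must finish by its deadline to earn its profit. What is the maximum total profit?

237

Profit order: C=67 G=54 E=47 F=36 D=33 A=22 H=20 B=10
Assign: C→slot 1, G→slot 4, E→slot 6, F→slot 2, D→slot 3, A skipped, H skipped, B skipped.
Slots: [1:C] [2:F] [3:D] [4:G] [6:E]
Profit = 67 + 36 + 33 + 54 + 47 = 237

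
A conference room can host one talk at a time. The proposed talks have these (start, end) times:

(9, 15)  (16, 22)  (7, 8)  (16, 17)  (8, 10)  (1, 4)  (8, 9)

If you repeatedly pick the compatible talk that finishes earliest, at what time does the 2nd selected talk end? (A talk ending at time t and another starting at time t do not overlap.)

Sort by end time and greedily take each interval whose start is ≥ the last chosen end.
Sorted by end: (1,4)  (7,8)  (8,9)  (8,10)  (9,15)  (16,17)  (16,22)
take (1,4); take (7,8); take (8,9); take (9,15); take (16,17); skip (16,22).
Selected: (1,4) (7,8) (8,9) (9,15) (16,17)

8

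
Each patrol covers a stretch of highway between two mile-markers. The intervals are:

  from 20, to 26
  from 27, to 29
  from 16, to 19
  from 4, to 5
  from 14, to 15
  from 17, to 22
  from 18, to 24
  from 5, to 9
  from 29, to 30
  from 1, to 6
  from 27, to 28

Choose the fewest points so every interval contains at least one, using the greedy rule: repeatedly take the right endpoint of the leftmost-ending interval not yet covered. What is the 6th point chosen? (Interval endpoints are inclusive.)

Sort by right endpoint; whenever an interval is uncovered, place a point at its right end.
By right end: [4,5]  [1,6]  [5,9]  [14,15]  [16,19]  [17,22]  [18,24]  [20,26]  [27,28]  [27,29]  [29,30]
[4,5] uncovered → point at 5; [14,15] uncovered → point at 15; [16,19] uncovered → point at 19; [20,26] uncovered → point at 26; [27,28] uncovered → point at 28; [29,30] uncovered → point at 30.
Points: 5, 15, 19, 26, 28, 30 (6 total).

30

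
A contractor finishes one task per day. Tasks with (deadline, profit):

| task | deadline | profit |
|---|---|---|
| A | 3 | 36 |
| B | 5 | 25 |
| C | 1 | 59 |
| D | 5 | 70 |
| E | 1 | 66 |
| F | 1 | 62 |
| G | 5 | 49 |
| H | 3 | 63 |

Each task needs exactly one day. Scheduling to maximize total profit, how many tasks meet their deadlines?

5

Take jobs in profit order; each goes to the latest open slot no later than its deadline.
By profit: D(d5,70), E(d1,66), H(d3,63), F(d1,62), C(d1,59), G(d5,49), A(d3,36), B(d5,25)
D→slot 5; E→slot 1; H→slot 3; F skipped; C skipped; G→slot 4; A→slot 2; B skipped.
5 of 8 scheduled.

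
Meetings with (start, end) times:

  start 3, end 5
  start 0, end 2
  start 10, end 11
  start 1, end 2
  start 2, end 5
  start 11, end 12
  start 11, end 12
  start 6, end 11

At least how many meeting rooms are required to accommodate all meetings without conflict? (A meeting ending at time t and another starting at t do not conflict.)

Count concurrent intervals with a sweep; the peak is the room count.
starts: [0, 1, 2, 3, 6, 10, 11, 11]
ends:   [2, 2, 5, 5, 11, 11, 12, 12]
s0→1 s1→2  — peak 2.

2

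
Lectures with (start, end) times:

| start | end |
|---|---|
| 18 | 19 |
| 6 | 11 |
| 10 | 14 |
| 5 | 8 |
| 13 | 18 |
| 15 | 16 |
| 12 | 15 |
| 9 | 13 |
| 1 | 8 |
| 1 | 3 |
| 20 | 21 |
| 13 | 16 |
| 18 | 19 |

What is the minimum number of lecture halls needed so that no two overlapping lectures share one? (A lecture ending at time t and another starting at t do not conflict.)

The answer is the maximum number of intervals overlapping at any instant.
starts: [1, 1, 5, 6, 9, 10, 12, 13, 13, 15, 18, 18, 20]
ends:   [3, 8, 8, 11, 13, 14, 15, 16, 16, 18, 19, 19, 21]
s1→1 s1→2 e3→1 s5→2 s6→3 e8→2 e8→1 s9→2 s10→3 e11→2 s12→3 e13→2 s13→3 s13→4  — peak 4.

4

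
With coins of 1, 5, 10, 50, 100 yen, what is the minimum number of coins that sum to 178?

8

Greedy: take as many of the largest coin as possible, then repeat with the remainder.
178 = 1×100 + 1×50 + 2×10 + 1×5 + 3×1
Total coins = 1 + 1 + 2 + 1 + 3 = 8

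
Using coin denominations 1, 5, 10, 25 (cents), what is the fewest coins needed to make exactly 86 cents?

5

86 − 3×25→11 − 1×10→1 − 1×1→0
Total coins = 3 + 1 + 1 = 5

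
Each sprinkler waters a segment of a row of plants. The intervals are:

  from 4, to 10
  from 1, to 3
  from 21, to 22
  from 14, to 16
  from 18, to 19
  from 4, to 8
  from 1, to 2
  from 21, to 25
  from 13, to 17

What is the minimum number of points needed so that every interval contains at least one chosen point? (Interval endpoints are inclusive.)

5

Process intervals by earliest right end; each time one isn't hit yet, stab at its right endpoint.
By right end: [1,2]  [1,3]  [4,8]  [4,10]  [14,16]  [13,17]  [18,19]  [21,22]  [21,25]
[1,2] uncovered → point at 2; [4,8] uncovered → point at 8; [14,16] uncovered → point at 16; [18,19] uncovered → point at 19; [21,22] uncovered → point at 22.
Points: 2, 8, 16, 19, 22 (5 total).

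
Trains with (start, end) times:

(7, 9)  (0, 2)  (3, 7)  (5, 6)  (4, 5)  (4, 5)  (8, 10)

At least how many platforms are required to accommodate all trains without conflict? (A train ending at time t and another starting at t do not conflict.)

starts: [0, 3, 4, 4, 5, 7, 8]
ends:   [2, 5, 5, 6, 7, 9, 10]
s0→1 e2→0 s3→1 s4→2 s4→3  — peak 3.

3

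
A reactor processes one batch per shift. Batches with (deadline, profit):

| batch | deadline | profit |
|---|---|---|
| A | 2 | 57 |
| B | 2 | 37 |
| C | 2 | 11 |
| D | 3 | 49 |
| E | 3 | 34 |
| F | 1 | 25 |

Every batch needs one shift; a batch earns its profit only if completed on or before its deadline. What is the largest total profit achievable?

143

Take jobs in profit order; each goes to the latest open slot no later than its deadline.
Profit order: A=57 D=49 B=37 E=34 F=25 C=11
Assign: A→slot 2, D→slot 3, B→slot 1, E skipped, F skipped, C skipped.
Slots: [1:B] [2:A] [3:D]
Profit = 37 + 57 + 49 = 143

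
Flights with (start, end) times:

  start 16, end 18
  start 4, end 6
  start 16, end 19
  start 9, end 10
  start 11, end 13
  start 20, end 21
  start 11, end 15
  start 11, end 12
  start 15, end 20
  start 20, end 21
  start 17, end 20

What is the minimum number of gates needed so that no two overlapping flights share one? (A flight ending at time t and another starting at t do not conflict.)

The answer is the maximum number of intervals overlapping at any instant.
Events (time:±→running): 4:+→1 6:-→0 9:+→1 10:-→0 11:+→1 11:+→2 11:+→3 12:-→2 13:-→1 15:-→0 15:+→1 16:+→2 16:+→3 17:+→4 … peak 4.

4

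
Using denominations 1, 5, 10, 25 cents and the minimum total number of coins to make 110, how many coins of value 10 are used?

110 = 4×25 + 1×10
Count of 10: 1

1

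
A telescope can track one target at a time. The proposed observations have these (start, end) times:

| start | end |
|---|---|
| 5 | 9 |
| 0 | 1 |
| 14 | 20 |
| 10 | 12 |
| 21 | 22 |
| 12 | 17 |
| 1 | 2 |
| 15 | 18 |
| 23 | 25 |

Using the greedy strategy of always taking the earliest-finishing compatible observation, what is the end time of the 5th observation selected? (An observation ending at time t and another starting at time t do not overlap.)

17

By end time: (0,1), (1,2), (5,9), (10,12), (12,17), (15,18), (14,20), (21,22), (23,25).
Pick (0,1); next start ≥ 1 → (1,2); next start ≥ 2 → (5,9); next start ≥ 9 → (10,12); next start ≥ 12 → (12,17); next start ≥ 17 → (21,22); next start ≥ 22 → (23,25).
Selected: (0,1) (1,2) (5,9) (10,12) (12,17) (21,22) (23,25)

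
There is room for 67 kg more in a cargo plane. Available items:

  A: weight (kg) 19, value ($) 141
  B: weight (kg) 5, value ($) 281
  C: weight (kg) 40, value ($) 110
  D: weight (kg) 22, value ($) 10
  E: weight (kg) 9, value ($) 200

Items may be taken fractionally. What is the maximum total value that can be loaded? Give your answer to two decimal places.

715.50

Greedy by value/weight ratio, highest first.
Order: B (281/5=56.20) > E (200/9=22.22) > A (141/19=7.42) > C (110/40=2.75) > D (10/22=0.45)
Fill: take B (5 @ 281) → take E (9 @ 200) → take A (19 @ 141) → take 34/40 of C → 93.50; 67/67 used.
Total value = 715.50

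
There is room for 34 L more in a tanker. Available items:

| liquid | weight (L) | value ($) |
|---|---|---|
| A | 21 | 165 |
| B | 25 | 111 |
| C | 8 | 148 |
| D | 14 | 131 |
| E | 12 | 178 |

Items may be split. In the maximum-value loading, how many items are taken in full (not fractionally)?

3

Order: C (148/8=18.50) > E (178/12=14.83) > D (131/14=9.36) > A (165/21=7.86) > B (111/25=4.44)
Fill: take C (8 @ 148) → take E (12 @ 178) → take D (14 @ 131); 34/34 used.
3 item(s) taken whole.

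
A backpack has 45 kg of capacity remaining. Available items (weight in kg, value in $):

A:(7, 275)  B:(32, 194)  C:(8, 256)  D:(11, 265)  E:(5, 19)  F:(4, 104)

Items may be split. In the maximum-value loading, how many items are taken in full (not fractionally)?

4

Sort by value per unit weight and fill in that order.
Ratios (sorted): A 39.29, C 32.00, F 26.00, D 24.09, B 6.06, E 3.80
take A (7 @ 275); take C (8 @ 256); take F (4 @ 104); take D (11 @ 265); take 15/32 of B → 90.94. Capacity used 45/45.
4 item(s) taken whole; one partial (take 15/32 of B).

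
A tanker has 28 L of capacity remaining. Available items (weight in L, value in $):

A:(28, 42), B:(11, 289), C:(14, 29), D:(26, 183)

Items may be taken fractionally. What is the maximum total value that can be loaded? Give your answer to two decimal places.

408.65

Greedy by value/weight ratio, highest first.
Order: B (289/11=26.27) > D (183/26=7.04) > C (29/14=2.07) > A (42/28=1.50)
Fill: take B (11 @ 289) → take 17/26 of D → 119.65; 28/28 used.
Total value = 408.65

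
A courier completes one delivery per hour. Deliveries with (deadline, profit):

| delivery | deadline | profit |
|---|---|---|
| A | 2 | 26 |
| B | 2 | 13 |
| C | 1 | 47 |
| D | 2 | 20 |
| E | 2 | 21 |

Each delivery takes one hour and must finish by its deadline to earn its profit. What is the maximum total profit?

73

Sort by profit descending; place each in the latest free slot ≤ its deadline.
By profit: C(d1,47), A(d2,26), E(d2,21), D(d2,20), B(d2,13)
C→slot 1; A→slot 2; E skipped; D skipped; B skipped.
Profit = 47 + 26 = 73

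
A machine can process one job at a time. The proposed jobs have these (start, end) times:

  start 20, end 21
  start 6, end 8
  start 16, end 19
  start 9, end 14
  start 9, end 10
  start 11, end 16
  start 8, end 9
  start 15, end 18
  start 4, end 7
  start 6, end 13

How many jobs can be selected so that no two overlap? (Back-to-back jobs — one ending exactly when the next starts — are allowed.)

6

Sort by end time and greedily take each interval whose start is ≥ the last chosen end.
By end time: (4,7), (6,8), (8,9), (9,10), (6,13), (9,14), (11,16), (15,18), (16,19), (20,21).
Pick (4,7); next start ≥ 7 → (8,9); next start ≥ 9 → (9,10); next start ≥ 10 → (11,16); next start ≥ 16 → (16,19); next start ≥ 19 → (20,21).
Selected 6 jobs.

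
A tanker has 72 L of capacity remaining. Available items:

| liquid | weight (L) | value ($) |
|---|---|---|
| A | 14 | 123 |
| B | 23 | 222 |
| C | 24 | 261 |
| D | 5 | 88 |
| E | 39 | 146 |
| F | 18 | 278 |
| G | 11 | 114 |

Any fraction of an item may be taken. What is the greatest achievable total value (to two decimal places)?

Sort by value per unit weight and fill in that order.
Ratios (sorted): D 17.60, F 15.44, C 10.88, G 10.36, B 9.65, A 8.79, E 3.74
take D (5 @ 88); take F (18 @ 278); take C (24 @ 261); take G (11 @ 114); take 14/23 of B → 135.13. Capacity used 72/72.
Total value = 876.13

876.13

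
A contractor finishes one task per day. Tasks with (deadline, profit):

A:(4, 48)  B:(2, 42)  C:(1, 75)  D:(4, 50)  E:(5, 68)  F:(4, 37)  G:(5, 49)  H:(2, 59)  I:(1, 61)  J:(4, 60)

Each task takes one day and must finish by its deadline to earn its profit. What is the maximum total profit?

Profit order: C=75 E=68 I=61 J=60 H=59 D=50 G=49 A=48 B=42 F=37
Assign: C→slot 1, E→slot 5, I skipped, J→slot 4, H→slot 2, D→slot 3, G skipped, A skipped, B skipped, F skipped.
Slots: [1:C] [2:H] [3:D] [4:J] [5:E]
Profit = 75 + 59 + 50 + 60 + 68 = 312

312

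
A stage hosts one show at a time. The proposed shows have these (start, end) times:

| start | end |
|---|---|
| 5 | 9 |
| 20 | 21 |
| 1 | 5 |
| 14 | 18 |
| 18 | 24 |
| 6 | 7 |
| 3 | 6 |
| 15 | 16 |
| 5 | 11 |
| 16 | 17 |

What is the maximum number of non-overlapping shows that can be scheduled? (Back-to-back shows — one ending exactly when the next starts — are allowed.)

By end time: (1,5), (3,6), (6,7), (5,9), (5,11), (15,16), (16,17), (14,18), (20,21), (18,24).
Pick (1,5); next start ≥ 5 → (6,7); next start ≥ 7 → (15,16); next start ≥ 16 → (16,17); next start ≥ 17 → (20,21).
Selected 5 shows.

5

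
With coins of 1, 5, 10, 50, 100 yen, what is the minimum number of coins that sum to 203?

5

203 = 2×100 + 3×1
Total coins = 2 + 3 = 5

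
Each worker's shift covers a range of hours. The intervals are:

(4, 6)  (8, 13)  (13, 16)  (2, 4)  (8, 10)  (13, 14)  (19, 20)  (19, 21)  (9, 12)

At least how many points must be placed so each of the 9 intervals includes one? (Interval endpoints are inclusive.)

4

Process intervals by earliest right end; each time one isn't hit yet, stab at its right endpoint.
By right end: [2,4]  [4,6]  [8,10]  [9,12]  [8,13]  [13,14]  [13,16]  [19,20]  [19,21]
[2,4] uncovered → point at 4; [8,10] uncovered → point at 10; [13,14] uncovered → point at 14; [19,20] uncovered → point at 20.
Points: 4, 10, 14, 20 (4 total).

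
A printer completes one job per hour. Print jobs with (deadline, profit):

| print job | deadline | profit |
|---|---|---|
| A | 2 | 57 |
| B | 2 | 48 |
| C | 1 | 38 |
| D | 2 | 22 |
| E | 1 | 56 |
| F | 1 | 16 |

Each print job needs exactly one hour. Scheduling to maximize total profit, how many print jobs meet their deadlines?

Sort by profit descending; place each in the latest free slot ≤ its deadline.
Profit order: A=57 E=56 B=48 C=38 D=22 F=16
Assign: A→slot 2, E→slot 1, B skipped, C skipped, D skipped, F skipped.
Slots: [1:E] [2:A]
2 of 6 scheduled.

2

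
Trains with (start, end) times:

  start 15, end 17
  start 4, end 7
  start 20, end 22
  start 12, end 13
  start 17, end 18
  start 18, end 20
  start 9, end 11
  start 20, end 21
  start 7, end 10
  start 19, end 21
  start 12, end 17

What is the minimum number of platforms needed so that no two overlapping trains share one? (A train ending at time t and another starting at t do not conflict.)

starts: [4, 7, 9, 12, 12, 15, 17, 18, 19, 20, 20]
ends:   [7, 10, 11, 13, 17, 17, 18, 20, 21, 21, 22]
s4→1 e7→0 s7→1 s9→2 e10→1 e11→0 s12→1 s12→2 e13→1 s15→2 e17→1 e17→0 s17→1 e18→0 s18→1 s19→2 e20→1 s20→2 s20→3  — peak 3.

3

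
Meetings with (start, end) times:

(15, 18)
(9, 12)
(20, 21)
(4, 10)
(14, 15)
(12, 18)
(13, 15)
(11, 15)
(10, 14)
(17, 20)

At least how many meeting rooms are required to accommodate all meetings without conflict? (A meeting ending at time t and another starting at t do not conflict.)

4

starts: [4, 9, 10, 11, 12, 13, 14, 15, 17, 20]
ends:   [10, 12, 14, 15, 15, 15, 18, 18, 20, 21]
s4→1 s9→2 e10→1 s10→2 s11→3 e12→2 s12→3 s13→4  — peak 4.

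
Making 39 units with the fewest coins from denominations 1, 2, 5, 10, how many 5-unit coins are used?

39 − 3×10→9 − 1×5→4 − 2×2→0
Count of 5: 1

1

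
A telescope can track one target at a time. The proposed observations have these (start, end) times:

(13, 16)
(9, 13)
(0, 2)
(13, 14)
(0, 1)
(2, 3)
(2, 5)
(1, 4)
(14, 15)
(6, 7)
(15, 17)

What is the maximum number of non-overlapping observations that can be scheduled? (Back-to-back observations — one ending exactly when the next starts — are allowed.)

Greedy by earliest finish: after sorting by end time, pick each interval compatible with the last pick.
By end time: (0,1), (0,2), (2,3), (1,4), (2,5), (6,7), (9,13), (13,14), (14,15), (13,16), (15,17).
Pick (0,1); next start ≥ 1 → (2,3); next start ≥ 3 → (6,7); next start ≥ 7 → (9,13); next start ≥ 13 → (13,14); next start ≥ 14 → (14,15); next start ≥ 15 → (15,17).
Selected 7 observations.

7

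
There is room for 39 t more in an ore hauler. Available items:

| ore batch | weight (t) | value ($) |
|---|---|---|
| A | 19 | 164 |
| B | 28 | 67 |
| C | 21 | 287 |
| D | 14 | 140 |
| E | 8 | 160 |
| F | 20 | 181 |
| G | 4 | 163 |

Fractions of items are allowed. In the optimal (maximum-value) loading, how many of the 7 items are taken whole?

3

Greedy by value/weight ratio, highest first.
Ratios (sorted): G 40.75, E 20.00, C 13.67, D 10.00, F 9.05, A 8.63, B 2.39
take G (4 @ 163); take E (8 @ 160); take C (21 @ 287); take 6/14 of D → 60.00. Capacity used 39/39.
3 item(s) taken whole; one partial (take 6/14 of D).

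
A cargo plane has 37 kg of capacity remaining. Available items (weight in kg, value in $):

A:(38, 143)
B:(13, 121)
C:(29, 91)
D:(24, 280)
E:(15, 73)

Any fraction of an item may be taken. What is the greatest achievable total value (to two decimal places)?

401.00

Order: D (280/24=11.67) > B (121/13=9.31) > E (73/15=4.87) > A (143/38=3.76) > C (91/29=3.14)
Fill: take D (24 @ 280) → take B (13 @ 121); 37/37 used.
Total value = 401.00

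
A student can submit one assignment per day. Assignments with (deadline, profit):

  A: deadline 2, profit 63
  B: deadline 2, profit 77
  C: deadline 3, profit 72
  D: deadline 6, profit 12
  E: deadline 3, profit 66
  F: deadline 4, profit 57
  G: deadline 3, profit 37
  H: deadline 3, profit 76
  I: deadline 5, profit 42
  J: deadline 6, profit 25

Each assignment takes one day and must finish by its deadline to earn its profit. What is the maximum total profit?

349

Profit order: B=77 H=76 C=72 E=66 A=63 F=57 I=42 G=37 J=25 D=12
Assign: B→slot 2, H→slot 3, C→slot 1, E skipped, A skipped, F→slot 4, I→slot 5, G skipped, J→slot 6, D skipped.
Slots: [1:C] [2:B] [3:H] [4:F] [5:I] [6:J]
Profit = 72 + 77 + 76 + 57 + 42 + 25 = 349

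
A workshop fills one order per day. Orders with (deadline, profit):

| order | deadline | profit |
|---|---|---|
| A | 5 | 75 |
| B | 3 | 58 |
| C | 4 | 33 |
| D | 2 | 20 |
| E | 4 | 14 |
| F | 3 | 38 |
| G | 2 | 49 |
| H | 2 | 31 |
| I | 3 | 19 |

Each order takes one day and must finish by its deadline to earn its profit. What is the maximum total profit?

253

By profit: A(d5,75), B(d3,58), G(d2,49), F(d3,38), C(d4,33), H(d2,31), D(d2,20), I(d3,19), E(d4,14)
A→slot 5; B→slot 3; G→slot 2; F→slot 1; C→slot 4; H skipped; D skipped; I skipped; E skipped.
Profit = 38 + 49 + 58 + 33 + 75 = 253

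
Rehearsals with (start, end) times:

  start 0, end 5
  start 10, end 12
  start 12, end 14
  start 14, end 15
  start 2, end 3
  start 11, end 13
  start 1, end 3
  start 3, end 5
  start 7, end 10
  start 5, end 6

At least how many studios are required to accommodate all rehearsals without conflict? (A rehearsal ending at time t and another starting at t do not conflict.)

starts: [0, 1, 2, 3, 5, 7, 10, 11, 12, 14]
ends:   [3, 3, 5, 5, 6, 10, 12, 13, 14, 15]
s0→1 s1→2 s2→3  — peak 3.

3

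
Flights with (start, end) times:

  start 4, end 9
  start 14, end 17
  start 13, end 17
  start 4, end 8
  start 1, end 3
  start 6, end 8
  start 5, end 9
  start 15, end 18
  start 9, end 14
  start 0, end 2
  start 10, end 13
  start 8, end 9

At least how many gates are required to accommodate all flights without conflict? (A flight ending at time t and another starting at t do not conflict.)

Count concurrent intervals with a sweep; the peak is the room count.
Events (time:±→running): 0:+→1 1:+→2 2:-→1 3:-→0 4:+→1 4:+→2 5:+→3 6:+→4 … peak 4.

4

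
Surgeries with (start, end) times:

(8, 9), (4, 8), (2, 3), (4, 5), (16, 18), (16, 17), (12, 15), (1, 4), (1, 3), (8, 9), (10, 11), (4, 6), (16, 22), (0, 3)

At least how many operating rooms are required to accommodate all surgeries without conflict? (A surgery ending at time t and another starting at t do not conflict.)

4

Count concurrent intervals with a sweep; the peak is the room count.
Events (time:±→running): 0:+→1 1:+→2 1:+→3 2:+→4 … peak 4.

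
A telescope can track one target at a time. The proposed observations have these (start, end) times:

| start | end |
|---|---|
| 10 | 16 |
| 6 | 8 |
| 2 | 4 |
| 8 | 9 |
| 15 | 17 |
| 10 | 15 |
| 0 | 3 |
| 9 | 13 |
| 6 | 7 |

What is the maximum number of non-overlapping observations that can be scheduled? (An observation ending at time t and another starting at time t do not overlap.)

5

Sort by end time and greedily take each interval whose start is ≥ the last chosen end.
Sorted by end: (0,3)  (2,4)  (6,7)  (6,8)  (8,9)  (9,13)  (10,15)  (10,16)  (15,17)
take (0,3); take (6,7); take (8,9); take (9,13); skip (10,16); take (15,17).
Selected 5 observations.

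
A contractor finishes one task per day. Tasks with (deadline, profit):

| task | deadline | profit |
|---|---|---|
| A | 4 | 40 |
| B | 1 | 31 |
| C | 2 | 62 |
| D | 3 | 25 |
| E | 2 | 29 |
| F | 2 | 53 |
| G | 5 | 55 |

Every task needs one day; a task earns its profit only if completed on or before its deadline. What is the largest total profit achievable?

235

By profit: C(d2,62), G(d5,55), F(d2,53), A(d4,40), B(d1,31), E(d2,29), D(d3,25)
C→slot 2; G→slot 5; F→slot 1; A→slot 4; B skipped; E skipped; D→slot 3.
Profit = 53 + 62 + 25 + 40 + 55 = 235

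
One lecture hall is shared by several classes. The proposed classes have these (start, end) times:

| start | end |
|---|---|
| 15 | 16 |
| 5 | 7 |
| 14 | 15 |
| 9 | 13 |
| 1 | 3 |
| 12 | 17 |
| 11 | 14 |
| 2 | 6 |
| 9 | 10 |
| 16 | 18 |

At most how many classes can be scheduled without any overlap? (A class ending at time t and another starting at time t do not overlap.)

7

Order by finish time; keep every interval that doesn't clash with the previous kept one.
Sorted by end: (1,3)  (2,6)  (5,7)  (9,10)  (9,13)  (11,14)  (14,15)  (15,16)  (12,17)  (16,18)
take (1,3); take (5,7); take (9,10); take (11,14); take (14,15); take (15,16); take (16,18).
Selected 7 classes.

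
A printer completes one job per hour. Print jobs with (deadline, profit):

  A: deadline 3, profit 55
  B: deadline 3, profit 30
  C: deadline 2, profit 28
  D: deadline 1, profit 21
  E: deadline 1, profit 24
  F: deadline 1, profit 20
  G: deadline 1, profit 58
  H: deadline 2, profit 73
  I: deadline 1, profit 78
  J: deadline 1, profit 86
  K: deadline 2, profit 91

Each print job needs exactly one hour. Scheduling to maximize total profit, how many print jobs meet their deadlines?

3

Profit order: K=91 J=86 I=78 H=73 G=58 A=55 B=30 C=28 E=24 D=21 F=20
Assign: K→slot 2, J→slot 1, I skipped, H skipped, G skipped, A→slot 3, B skipped, C skipped, E skipped, D skipped, F skipped.
Slots: [1:J] [2:K] [3:A]
3 of 11 scheduled.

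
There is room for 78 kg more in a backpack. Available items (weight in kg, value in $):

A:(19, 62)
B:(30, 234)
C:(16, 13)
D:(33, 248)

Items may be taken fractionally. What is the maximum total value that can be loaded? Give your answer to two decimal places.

Order: B (234/30=7.80) > D (248/33=7.52) > A (62/19=3.26) > C (13/16=0.81)
Fill: take B (30 @ 234) → take D (33 @ 248) → take 15/19 of A → 48.95; 78/78 used.
Total value = 530.95

530.95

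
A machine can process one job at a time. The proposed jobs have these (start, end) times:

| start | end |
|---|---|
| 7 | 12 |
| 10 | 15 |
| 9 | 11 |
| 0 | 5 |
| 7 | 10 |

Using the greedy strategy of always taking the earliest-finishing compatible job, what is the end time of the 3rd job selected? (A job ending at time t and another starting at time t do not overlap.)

Greedy by earliest finish: after sorting by end time, pick each interval compatible with the last pick.
Sorted by end: (0,5)  (7,10)  (9,11)  (7,12)  (10,15)
take (0,5); take (7,10); skip (7,12); take (10,15).
Selected: (0,5) (7,10) (10,15)

15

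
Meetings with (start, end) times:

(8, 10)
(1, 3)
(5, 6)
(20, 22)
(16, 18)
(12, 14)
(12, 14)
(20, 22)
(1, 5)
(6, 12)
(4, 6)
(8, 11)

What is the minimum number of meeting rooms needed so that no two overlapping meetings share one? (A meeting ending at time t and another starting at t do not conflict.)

Count concurrent intervals with a sweep; the peak is the room count.
Events (time:±→running): 1:+→1 1:+→2 3:-→1 4:+→2 5:-→1 5:+→2 6:-→1 6:-→0 6:+→1 8:+→2 8:+→3 … peak 3.

3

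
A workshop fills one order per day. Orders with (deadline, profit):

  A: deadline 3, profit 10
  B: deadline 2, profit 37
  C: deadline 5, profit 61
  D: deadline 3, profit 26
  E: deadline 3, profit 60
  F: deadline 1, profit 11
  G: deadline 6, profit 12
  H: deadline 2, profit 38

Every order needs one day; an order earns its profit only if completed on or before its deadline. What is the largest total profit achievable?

208

Take jobs in profit order; each goes to the latest open slot no later than its deadline.
Profit order: C=61 E=60 H=38 B=37 D=26 G=12 F=11 A=10
Assign: C→slot 5, E→slot 3, H→slot 2, B→slot 1, D skipped, G→slot 6, F skipped, A skipped.
Slots: [1:B] [2:H] [3:E] [5:C] [6:G]
Profit = 37 + 38 + 60 + 61 + 12 = 208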